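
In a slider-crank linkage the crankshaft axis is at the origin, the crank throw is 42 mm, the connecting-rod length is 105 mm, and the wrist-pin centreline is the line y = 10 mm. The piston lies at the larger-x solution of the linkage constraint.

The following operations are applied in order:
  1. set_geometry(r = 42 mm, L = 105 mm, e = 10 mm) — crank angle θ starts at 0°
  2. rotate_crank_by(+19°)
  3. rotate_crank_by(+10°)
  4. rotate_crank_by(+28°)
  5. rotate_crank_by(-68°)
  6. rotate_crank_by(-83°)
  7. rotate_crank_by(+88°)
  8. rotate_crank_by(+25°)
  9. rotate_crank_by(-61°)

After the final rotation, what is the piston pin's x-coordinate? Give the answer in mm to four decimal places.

set_geometry: r = 42 mm, L = 105 mm, e = 10 mm; θ ← 0°
rotate_crank_by(+19°): θ ← 0° +19° = 19°
rotate_crank_by(+10°): θ ← 19° +10° = 29°
rotate_crank_by(+28°): θ ← 29° +28° = 57°
rotate_crank_by(-68°): θ ← 57° -68° = -11°
rotate_crank_by(-83°): θ ← -11° -83° = -94°
rotate_crank_by(+88°): θ ← -94° +88° = -6°
rotate_crank_by(+25°): θ ← -6° +25° = 19°
rotate_crank_by(-61°): θ ← 19° -61° = -42°
crank pin P = (r cos θ, r sin θ) = (31.212083, -28.103485)
h = r sin θ − e = -28.103485 − 10 = -38.103485
x = r cos θ + √(L² − h²) = 31.212083 + √(11025.0 − 1451.8756) = 31.212083 + 97.842345 = 129.054427

129.0544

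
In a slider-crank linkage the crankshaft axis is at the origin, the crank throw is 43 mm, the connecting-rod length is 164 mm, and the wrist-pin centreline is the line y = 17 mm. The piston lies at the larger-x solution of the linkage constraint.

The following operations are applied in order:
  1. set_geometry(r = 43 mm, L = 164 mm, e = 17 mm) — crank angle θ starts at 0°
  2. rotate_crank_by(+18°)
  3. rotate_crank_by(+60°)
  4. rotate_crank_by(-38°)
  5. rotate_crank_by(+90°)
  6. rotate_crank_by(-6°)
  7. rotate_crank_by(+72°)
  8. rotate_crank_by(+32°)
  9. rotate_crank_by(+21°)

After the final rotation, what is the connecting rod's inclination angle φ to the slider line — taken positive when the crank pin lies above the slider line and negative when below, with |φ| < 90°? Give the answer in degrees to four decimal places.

set_geometry: r = 43 mm, L = 164 mm, e = 17 mm; θ ← 0°
rotate_crank_by(+18°): θ ← 0° +18° = 18°
rotate_crank_by(+60°): θ ← 18° +60° = 78°
rotate_crank_by(-38°): θ ← 78° -38° = 40°
rotate_crank_by(+90°): θ ← 40° +90° = 130°
rotate_crank_by(-6°): θ ← 130° -6° = 124°
rotate_crank_by(+72°): θ ← 124° +72° = 196°
rotate_crank_by(+32°): θ ← 196° +32° = 228°
rotate_crank_by(+21°): θ ← 228° +21° = 249°
crank pin P = (r cos θ, r sin θ) = (-15.409822, -40.143958)
h = r sin θ − e = -40.143958 − 17 = -57.143958
sin φ = h / L = -57.143958 / 164 = -0.34843877
φ = arcsin(-0.34843877) = -20.391853°

-20.3919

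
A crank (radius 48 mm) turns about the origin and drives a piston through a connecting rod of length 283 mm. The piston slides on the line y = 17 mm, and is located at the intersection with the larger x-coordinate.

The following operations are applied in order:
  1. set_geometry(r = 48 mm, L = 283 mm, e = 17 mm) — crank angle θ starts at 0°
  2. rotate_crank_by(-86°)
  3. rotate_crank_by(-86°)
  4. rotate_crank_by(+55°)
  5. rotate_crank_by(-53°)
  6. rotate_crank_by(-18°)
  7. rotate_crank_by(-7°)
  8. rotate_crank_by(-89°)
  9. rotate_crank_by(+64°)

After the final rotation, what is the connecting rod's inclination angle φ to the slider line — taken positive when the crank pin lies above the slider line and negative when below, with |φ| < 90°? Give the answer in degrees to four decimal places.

2.8059

set_geometry: r = 48 mm, L = 283 mm, e = 17 mm; θ ← 0°
rotate_crank_by(-86°): θ ← 0° -86° = -86°
rotate_crank_by(-86°): θ ← -86° -86° = -172°
rotate_crank_by(+55°): θ ← -172° +55° = -117°
rotate_crank_by(-53°): θ ← -117° -53° = -170°
rotate_crank_by(-18°): θ ← -170° -18° = -188°
rotate_crank_by(-7°): θ ← -188° -7° = -195°
rotate_crank_by(-89°): θ ← -195° -89° = -284°
rotate_crank_by(+64°): θ ← -284° +64° = -220°
crank pin P = (r cos θ, r sin θ) = (-36.770133, 30.853805)
h = r sin θ − e = 30.853805 − 17 = 13.853805
sin φ = h / L = 13.853805 / 283 = 0.04895338
φ = arcsin(0.04895338) = 2.805943°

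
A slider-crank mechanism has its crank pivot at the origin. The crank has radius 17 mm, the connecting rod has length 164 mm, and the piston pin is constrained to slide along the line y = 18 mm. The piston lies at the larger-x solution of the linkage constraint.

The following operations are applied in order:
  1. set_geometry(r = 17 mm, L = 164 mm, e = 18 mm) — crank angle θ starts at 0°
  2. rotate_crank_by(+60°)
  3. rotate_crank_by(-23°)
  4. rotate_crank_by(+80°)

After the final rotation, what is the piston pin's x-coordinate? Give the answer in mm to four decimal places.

156.2573

set_geometry: r = 17 mm, L = 164 mm, e = 18 mm; θ ← 0°
rotate_crank_by(+60°): θ ← 0° +60° = 60°
rotate_crank_by(-23°): θ ← 60° -23° = 37°
rotate_crank_by(+80°): θ ← 37° +80° = 117°
crank pin P = (r cos θ, r sin θ) = (-7.717838, 15.147111)
h = r sin θ − e = 15.147111 − 18 = -2.852889
x = r cos θ + √(L² − h²) = -7.717838 + √(26896.0 − 8.1390) = -7.717838 + 163.975184 = 156.257346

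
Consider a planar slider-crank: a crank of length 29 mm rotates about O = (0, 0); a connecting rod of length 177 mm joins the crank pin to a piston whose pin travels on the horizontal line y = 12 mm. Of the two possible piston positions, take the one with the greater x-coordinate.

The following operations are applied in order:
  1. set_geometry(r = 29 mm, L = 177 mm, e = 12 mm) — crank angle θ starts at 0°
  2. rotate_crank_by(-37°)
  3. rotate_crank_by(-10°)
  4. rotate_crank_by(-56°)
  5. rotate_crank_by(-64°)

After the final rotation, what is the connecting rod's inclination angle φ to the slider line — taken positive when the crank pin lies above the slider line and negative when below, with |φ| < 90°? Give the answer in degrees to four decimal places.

-6.0072

set_geometry: r = 29 mm, L = 177 mm, e = 12 mm; θ ← 0°
rotate_crank_by(-37°): θ ← 0° -37° = -37°
rotate_crank_by(-10°): θ ← -37° -10° = -47°
rotate_crank_by(-56°): θ ← -47° -56° = -103°
rotate_crank_by(-64°): θ ← -103° -64° = -167°
crank pin P = (r cos θ, r sin θ) = (-28.256732, -6.523581)
h = r sin θ − e = -6.523581 − 12 = -18.523581
sin φ = h / L = -18.523581 / 177 = -0.10465300
φ = arcsin(-0.10465300) = -6.007175°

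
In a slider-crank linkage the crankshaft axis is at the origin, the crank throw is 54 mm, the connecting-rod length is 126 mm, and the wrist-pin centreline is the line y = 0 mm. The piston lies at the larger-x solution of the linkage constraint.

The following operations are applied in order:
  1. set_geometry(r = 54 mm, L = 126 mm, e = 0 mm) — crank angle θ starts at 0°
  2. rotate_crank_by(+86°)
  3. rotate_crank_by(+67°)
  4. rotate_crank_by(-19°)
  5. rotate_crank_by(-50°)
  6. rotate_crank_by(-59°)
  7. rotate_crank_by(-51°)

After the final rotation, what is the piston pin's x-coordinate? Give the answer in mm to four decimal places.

set_geometry: r = 54 mm, L = 126 mm, e = 0 mm; θ ← 0°
rotate_crank_by(+86°): θ ← 0° +86° = 86°
rotate_crank_by(+67°): θ ← 86° +67° = 153°
rotate_crank_by(-19°): θ ← 153° -19° = 134°
rotate_crank_by(-50°): θ ← 134° -50° = 84°
rotate_crank_by(-59°): θ ← 84° -59° = 25°
rotate_crank_by(-51°): θ ← 25° -51° = -26°
crank pin P = (r cos θ, r sin θ) = (48.534879, -23.672042)
h = r sin θ − e = -23.672042 − 0 = -23.672042
x = r cos θ + √(L² − h²) = 48.534879 + √(15876.0 − 560.3656) = 48.534879 + 123.756351 = 172.291230

172.2912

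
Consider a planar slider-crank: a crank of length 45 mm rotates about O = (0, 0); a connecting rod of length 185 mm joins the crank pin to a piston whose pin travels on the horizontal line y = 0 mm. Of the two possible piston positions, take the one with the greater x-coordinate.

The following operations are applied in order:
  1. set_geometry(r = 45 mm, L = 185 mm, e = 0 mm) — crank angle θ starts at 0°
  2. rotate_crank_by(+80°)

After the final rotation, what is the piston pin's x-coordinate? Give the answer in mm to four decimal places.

set_geometry: r = 45 mm, L = 185 mm, e = 0 mm; θ ← 0°
rotate_crank_by(+80°): θ ← 0° +80° = 80°
crank pin P = (r cos θ, r sin θ) = (7.814168, 44.316349)
h = r sin θ − e = 44.316349 − 0 = 44.316349
x = r cos θ + √(L² − h²) = 7.814168 + √(34225.0 − 1963.9388) = 7.814168 + 179.613644 = 187.427812

187.4278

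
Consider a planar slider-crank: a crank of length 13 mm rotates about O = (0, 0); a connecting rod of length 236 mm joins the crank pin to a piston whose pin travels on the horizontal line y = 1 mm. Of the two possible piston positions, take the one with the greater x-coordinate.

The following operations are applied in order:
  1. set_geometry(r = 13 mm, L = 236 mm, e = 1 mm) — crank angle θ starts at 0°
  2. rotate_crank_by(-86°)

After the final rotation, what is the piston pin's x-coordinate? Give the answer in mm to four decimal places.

set_geometry: r = 13 mm, L = 236 mm, e = 1 mm; θ ← 0°
rotate_crank_by(-86°): θ ← 0° -86° = -86°
crank pin P = (r cos θ, r sin θ) = (0.906834, -12.968333)
h = r sin θ − e = -12.968333 − 1 = -13.968333
x = r cos θ + √(L² − h²) = 0.906834 + √(55696.0 − 195.1143) = 0.906834 + 235.586260 = 236.493094

236.4931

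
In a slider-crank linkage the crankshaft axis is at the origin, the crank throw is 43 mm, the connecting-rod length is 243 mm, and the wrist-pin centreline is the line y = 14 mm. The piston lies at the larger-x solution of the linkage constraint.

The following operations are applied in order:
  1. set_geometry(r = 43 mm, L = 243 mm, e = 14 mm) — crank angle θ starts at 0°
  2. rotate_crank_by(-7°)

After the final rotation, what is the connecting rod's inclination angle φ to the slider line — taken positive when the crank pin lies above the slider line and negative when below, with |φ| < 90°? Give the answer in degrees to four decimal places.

-4.5413

set_geometry: r = 43 mm, L = 243 mm, e = 14 mm; θ ← 0°
rotate_crank_by(-7°): θ ← 0° -7° = -7°
crank pin P = (r cos θ, r sin θ) = (42.679485, -5.240382)
h = r sin θ − e = -5.240382 − 14 = -19.240382
sin φ = h / L = -19.240382 / 243 = -0.07917853
φ = arcsin(-0.07917853) = -4.541349°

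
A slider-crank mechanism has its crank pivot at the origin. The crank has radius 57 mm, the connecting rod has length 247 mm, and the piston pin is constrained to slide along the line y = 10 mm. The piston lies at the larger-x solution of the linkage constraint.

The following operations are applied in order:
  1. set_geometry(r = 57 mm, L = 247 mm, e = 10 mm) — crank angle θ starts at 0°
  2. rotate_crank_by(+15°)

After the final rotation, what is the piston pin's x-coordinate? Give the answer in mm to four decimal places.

set_geometry: r = 57 mm, L = 247 mm, e = 10 mm; θ ← 0°
rotate_crank_by(+15°): θ ← 0° +15° = 15°
crank pin P = (r cos θ, r sin θ) = (55.057772, 14.752686)
h = r sin θ − e = 14.752686 − 10 = 4.752686
x = r cos θ + √(L² − h²) = 55.057772 + √(61009.0 − 22.5880) = 55.057772 + 246.954271 = 302.012043

302.0120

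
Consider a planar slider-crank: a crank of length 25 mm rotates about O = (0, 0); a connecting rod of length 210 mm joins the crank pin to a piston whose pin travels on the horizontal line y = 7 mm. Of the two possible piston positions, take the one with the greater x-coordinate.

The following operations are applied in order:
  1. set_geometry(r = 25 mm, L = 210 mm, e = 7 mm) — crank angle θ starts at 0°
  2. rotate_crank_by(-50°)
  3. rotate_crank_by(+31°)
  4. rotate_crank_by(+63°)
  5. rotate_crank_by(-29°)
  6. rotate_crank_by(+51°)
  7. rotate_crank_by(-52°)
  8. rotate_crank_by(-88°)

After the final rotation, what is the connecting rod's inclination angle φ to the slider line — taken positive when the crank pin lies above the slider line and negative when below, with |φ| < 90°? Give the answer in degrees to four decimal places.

-8.4977

set_geometry: r = 25 mm, L = 210 mm, e = 7 mm; θ ← 0°
rotate_crank_by(-50°): θ ← 0° -50° = -50°
rotate_crank_by(+31°): θ ← -50° +31° = -19°
rotate_crank_by(+63°): θ ← -19° +63° = 44°
rotate_crank_by(-29°): θ ← 44° -29° = 15°
rotate_crank_by(+51°): θ ← 15° +51° = 66°
rotate_crank_by(-52°): θ ← 66° -52° = 14°
rotate_crank_by(-88°): θ ← 14° -88° = -74°
crank pin P = (r cos θ, r sin θ) = (6.890934, -24.031542)
h = r sin θ − e = -24.031542 − 7 = -31.031542
sin φ = h / L = -31.031542 / 210 = -0.14776925
φ = arcsin(-0.14776925) = -8.497673°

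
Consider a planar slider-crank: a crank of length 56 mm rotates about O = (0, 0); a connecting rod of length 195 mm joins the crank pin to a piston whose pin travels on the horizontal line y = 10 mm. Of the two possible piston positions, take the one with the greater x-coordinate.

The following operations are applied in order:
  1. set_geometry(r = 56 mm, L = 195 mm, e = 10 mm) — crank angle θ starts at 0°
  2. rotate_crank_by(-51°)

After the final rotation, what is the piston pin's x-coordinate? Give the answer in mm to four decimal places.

222.7535

set_geometry: r = 56 mm, L = 195 mm, e = 10 mm; θ ← 0°
rotate_crank_by(-51°): θ ← 0° -51° = -51°
crank pin P = (r cos θ, r sin θ) = (35.241942, -43.520174)
h = r sin θ − e = -43.520174 − 10 = -53.520174
x = r cos θ + √(L² − h²) = 35.241942 + √(38025.0 − 2864.4090) = 35.241942 + 187.511576 = 222.753518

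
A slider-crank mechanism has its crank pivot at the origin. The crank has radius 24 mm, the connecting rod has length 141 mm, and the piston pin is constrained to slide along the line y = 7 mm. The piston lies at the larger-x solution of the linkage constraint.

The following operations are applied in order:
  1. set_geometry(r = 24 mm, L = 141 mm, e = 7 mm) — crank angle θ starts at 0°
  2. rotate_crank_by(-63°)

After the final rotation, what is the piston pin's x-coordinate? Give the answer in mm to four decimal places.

149.0093

set_geometry: r = 24 mm, L = 141 mm, e = 7 mm; θ ← 0°
rotate_crank_by(-63°): θ ← 0° -63° = -63°
crank pin P = (r cos θ, r sin θ) = (10.895772, -21.384157)
h = r sin θ − e = -21.384157 − 7 = -28.384157
x = r cos θ + √(L² − h²) = 10.895772 + √(19881.0 − 805.6603) = 10.895772 + 138.113503 = 149.009275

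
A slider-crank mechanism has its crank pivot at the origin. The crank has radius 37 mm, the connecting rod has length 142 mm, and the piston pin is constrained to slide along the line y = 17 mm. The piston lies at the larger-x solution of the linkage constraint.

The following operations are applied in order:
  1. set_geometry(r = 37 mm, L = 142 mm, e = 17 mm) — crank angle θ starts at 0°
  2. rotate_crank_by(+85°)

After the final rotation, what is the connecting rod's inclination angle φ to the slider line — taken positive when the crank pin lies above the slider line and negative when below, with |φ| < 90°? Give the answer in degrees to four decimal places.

8.0394

set_geometry: r = 37 mm, L = 142 mm, e = 17 mm; θ ← 0°
rotate_crank_by(+85°): θ ← 0° +85° = 85°
crank pin P = (r cos θ, r sin θ) = (3.224762, 36.859204)
h = r sin θ − e = 36.859204 − 17 = 19.859204
sin φ = h / L = 19.859204 / 142 = 0.13985355
φ = arcsin(0.13985355) = 8.039372°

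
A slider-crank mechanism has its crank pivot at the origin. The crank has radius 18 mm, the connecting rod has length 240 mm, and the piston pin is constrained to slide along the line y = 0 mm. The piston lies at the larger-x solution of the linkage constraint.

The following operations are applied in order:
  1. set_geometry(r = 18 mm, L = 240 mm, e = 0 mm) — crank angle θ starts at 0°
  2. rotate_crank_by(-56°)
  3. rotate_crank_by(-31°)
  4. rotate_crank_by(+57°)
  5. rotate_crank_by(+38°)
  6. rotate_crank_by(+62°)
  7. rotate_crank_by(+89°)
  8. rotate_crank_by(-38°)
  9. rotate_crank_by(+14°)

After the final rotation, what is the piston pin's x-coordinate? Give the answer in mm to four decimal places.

set_geometry: r = 18 mm, L = 240 mm, e = 0 mm; θ ← 0°
rotate_crank_by(-56°): θ ← 0° -56° = -56°
rotate_crank_by(-31°): θ ← -56° -31° = -87°
rotate_crank_by(+57°): θ ← -87° +57° = -30°
rotate_crank_by(+38°): θ ← -30° +38° = 8°
rotate_crank_by(+62°): θ ← 8° +62° = 70°
rotate_crank_by(+89°): θ ← 70° +89° = 159°
rotate_crank_by(-38°): θ ← 159° -38° = 121°
rotate_crank_by(+14°): θ ← 121° +14° = 135°
crank pin P = (r cos θ, r sin θ) = (-12.727922, 12.727922)
h = r sin θ − e = 12.727922 − 0 = 12.727922
x = r cos θ + √(L² − h²) = -12.727922 + √(57600.0 − 162.0000) = -12.727922 + 239.662262 = 226.934340

226.9343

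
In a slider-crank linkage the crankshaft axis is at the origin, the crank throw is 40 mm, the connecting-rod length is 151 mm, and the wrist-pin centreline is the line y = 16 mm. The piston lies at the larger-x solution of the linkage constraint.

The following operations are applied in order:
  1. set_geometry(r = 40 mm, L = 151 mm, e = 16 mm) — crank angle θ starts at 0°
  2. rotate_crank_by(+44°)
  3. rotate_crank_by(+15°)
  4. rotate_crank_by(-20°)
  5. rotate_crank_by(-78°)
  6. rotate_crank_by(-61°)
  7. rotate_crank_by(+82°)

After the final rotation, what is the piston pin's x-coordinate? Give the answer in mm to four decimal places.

186.3550

set_geometry: r = 40 mm, L = 151 mm, e = 16 mm; θ ← 0°
rotate_crank_by(+44°): θ ← 0° +44° = 44°
rotate_crank_by(+15°): θ ← 44° +15° = 59°
rotate_crank_by(-20°): θ ← 59° -20° = 39°
rotate_crank_by(-78°): θ ← 39° -78° = -39°
rotate_crank_by(-61°): θ ← -39° -61° = -100°
rotate_crank_by(+82°): θ ← -100° +82° = -18°
crank pin P = (r cos θ, r sin θ) = (38.042261, -12.360680)
h = r sin θ − e = -12.360680 − 16 = -28.360680
x = r cos θ + √(L² − h²) = 38.042261 + √(22801.0 − 804.3282) = 38.042261 + 148.312750 = 186.355011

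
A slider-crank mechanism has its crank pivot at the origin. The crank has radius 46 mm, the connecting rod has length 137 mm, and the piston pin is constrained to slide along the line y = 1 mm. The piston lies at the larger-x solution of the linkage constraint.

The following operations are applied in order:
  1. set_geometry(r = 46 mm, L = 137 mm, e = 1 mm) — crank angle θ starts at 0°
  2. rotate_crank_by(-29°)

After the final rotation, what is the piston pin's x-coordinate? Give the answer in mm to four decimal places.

175.2364

set_geometry: r = 46 mm, L = 137 mm, e = 1 mm; θ ← 0°
rotate_crank_by(-29°): θ ← 0° -29° = -29°
crank pin P = (r cos θ, r sin θ) = (40.232507, -22.301243)
h = r sin θ − e = -22.301243 − 1 = -23.301243
x = r cos θ + √(L² − h²) = 40.232507 + √(18769.0 − 542.9479) = 40.232507 + 135.003897 = 175.236403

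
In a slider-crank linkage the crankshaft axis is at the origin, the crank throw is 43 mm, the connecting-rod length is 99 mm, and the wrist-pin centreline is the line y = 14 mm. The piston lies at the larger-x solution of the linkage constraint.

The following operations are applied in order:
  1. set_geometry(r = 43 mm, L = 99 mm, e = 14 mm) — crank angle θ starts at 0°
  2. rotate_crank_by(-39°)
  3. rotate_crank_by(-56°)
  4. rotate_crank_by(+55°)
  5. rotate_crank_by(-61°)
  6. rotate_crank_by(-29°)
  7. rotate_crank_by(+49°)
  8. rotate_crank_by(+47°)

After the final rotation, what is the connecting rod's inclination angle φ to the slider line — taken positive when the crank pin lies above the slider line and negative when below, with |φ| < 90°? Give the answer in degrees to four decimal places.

set_geometry: r = 43 mm, L = 99 mm, e = 14 mm; θ ← 0°
rotate_crank_by(-39°): θ ← 0° -39° = -39°
rotate_crank_by(-56°): θ ← -39° -56° = -95°
rotate_crank_by(+55°): θ ← -95° +55° = -40°
rotate_crank_by(-61°): θ ← -40° -61° = -101°
rotate_crank_by(-29°): θ ← -101° -29° = -130°
rotate_crank_by(+49°): θ ← -130° +49° = -81°
rotate_crank_by(+47°): θ ← -81° +47° = -34°
crank pin P = (r cos θ, r sin θ) = (35.648616, -24.045295)
h = r sin θ − e = -24.045295 − 14 = -38.045295
sin φ = h / L = -38.045295 / 99 = -0.38429591
φ = arcsin(-0.38429591) = -22.600036°

-22.6000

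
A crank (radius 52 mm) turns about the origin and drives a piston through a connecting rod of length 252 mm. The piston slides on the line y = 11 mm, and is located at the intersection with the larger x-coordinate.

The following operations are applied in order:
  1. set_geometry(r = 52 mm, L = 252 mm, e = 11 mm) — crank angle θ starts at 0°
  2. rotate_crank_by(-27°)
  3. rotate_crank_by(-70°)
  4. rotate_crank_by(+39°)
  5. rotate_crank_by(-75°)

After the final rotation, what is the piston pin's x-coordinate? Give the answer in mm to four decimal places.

set_geometry: r = 52 mm, L = 252 mm, e = 11 mm; θ ← 0°
rotate_crank_by(-27°): θ ← 0° -27° = -27°
rotate_crank_by(-70°): θ ← -27° -70° = -97°
rotate_crank_by(+39°): θ ← -97° +39° = -58°
rotate_crank_by(-75°): θ ← -58° -75° = -133°
crank pin P = (r cos θ, r sin θ) = (-35.463915, -38.030392)
h = r sin θ − e = -38.030392 − 11 = -49.030392
x = r cos θ + √(L² − h²) = -35.463915 + √(63504.0 − 2403.9794) = -35.463915 + 247.184184 = 211.720269

211.7203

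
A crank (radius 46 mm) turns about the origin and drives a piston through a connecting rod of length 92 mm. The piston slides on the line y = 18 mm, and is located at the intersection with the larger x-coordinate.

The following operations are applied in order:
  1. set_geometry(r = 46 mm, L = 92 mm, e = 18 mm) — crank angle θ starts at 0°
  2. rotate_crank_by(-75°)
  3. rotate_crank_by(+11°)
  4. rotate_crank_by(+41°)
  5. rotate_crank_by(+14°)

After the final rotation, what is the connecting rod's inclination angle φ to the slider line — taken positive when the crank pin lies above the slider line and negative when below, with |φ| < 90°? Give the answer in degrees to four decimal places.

set_geometry: r = 46 mm, L = 92 mm, e = 18 mm; θ ← 0°
rotate_crank_by(-75°): θ ← 0° -75° = -75°
rotate_crank_by(+11°): θ ← -75° +11° = -64°
rotate_crank_by(+41°): θ ← -64° +41° = -23°
rotate_crank_by(+14°): θ ← -23° +14° = -9°
crank pin P = (r cos θ, r sin θ) = (45.433664, -7.195985)
h = r sin θ − e = -7.195985 − 18 = -25.195985
sin φ = h / L = -25.195985 / 92 = -0.27386941
φ = arcsin(-0.27386941) = -15.894650°

-15.8946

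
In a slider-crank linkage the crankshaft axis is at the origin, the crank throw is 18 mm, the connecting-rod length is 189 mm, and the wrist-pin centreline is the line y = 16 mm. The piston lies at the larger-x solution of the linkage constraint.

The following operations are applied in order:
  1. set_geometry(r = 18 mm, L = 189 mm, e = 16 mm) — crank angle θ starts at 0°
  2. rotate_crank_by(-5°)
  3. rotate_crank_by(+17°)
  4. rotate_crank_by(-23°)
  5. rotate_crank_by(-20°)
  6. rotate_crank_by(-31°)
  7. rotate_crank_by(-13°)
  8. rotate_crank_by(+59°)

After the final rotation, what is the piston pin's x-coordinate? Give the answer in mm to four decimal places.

205.1367

set_geometry: r = 18 mm, L = 189 mm, e = 16 mm; θ ← 0°
rotate_crank_by(-5°): θ ← 0° -5° = -5°
rotate_crank_by(+17°): θ ← -5° +17° = 12°
rotate_crank_by(-23°): θ ← 12° -23° = -11°
rotate_crank_by(-20°): θ ← -11° -20° = -31°
rotate_crank_by(-31°): θ ← -31° -31° = -62°
rotate_crank_by(-13°): θ ← -62° -13° = -75°
rotate_crank_by(+59°): θ ← -75° +59° = -16°
crank pin P = (r cos θ, r sin θ) = (17.302711, -4.961472)
h = r sin θ − e = -4.961472 − 16 = -20.961472
x = r cos θ + √(L² − h²) = 17.302711 + √(35721.0 − 439.3833) = 17.302711 + 187.834014 = 205.136724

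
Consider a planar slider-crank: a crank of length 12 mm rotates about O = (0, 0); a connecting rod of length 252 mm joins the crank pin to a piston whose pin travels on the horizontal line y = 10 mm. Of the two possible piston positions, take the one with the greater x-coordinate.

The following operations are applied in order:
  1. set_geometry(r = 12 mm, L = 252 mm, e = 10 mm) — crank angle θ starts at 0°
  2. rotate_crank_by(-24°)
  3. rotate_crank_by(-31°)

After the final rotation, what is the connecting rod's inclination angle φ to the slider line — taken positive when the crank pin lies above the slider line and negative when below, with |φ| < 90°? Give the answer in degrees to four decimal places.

-4.5133

set_geometry: r = 12 mm, L = 252 mm, e = 10 mm; θ ← 0°
rotate_crank_by(-24°): θ ← 0° -24° = -24°
rotate_crank_by(-31°): θ ← -24° -31° = -55°
crank pin P = (r cos θ, r sin θ) = (6.882917, -9.829825)
h = r sin θ − e = -9.829825 − 10 = -19.829825
sin φ = h / L = -19.829825 / 252 = -0.07868978
φ = arcsin(-0.07868978) = -4.513258°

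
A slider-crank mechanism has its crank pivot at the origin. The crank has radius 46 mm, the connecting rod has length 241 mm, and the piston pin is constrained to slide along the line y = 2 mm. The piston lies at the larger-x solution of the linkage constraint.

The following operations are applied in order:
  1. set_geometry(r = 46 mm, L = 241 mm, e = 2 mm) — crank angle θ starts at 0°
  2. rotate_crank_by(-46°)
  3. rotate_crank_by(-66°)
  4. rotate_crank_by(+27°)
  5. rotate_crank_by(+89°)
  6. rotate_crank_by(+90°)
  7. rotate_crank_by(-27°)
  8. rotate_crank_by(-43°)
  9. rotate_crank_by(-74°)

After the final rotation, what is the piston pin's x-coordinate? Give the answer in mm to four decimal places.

set_geometry: r = 46 mm, L = 241 mm, e = 2 mm; θ ← 0°
rotate_crank_by(-46°): θ ← 0° -46° = -46°
rotate_crank_by(-66°): θ ← -46° -66° = -112°
rotate_crank_by(+27°): θ ← -112° +27° = -85°
rotate_crank_by(+89°): θ ← -85° +89° = 4°
rotate_crank_by(+90°): θ ← 4° +90° = 94°
rotate_crank_by(-27°): θ ← 94° -27° = 67°
rotate_crank_by(-43°): θ ← 67° -43° = 24°
rotate_crank_by(-74°): θ ← 24° -74° = -50°
crank pin P = (r cos θ, r sin θ) = (29.568230, -35.238044)
h = r sin θ − e = -35.238044 − 2 = -37.238044
x = r cos θ + √(L² − h²) = 29.568230 + √(58081.0 − 1386.6719) = 29.568230 + 238.105708 = 267.673938

267.6739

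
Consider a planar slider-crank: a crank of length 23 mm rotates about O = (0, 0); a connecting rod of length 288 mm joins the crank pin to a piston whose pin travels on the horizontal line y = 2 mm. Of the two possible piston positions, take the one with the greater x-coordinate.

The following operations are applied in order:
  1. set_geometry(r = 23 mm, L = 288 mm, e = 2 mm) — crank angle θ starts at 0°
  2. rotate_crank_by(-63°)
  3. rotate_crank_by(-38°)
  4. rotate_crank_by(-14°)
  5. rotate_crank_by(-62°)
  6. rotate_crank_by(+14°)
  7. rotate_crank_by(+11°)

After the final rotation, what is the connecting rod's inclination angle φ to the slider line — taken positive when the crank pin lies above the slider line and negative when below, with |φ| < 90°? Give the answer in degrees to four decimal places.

set_geometry: r = 23 mm, L = 288 mm, e = 2 mm; θ ← 0°
rotate_crank_by(-63°): θ ← 0° -63° = -63°
rotate_crank_by(-38°): θ ← -63° -38° = -101°
rotate_crank_by(-14°): θ ← -101° -14° = -115°
rotate_crank_by(-62°): θ ← -115° -62° = -177°
rotate_crank_by(+14°): θ ← -177° +14° = -163°
rotate_crank_by(+11°): θ ← -163° +11° = -152°
crank pin P = (r cos θ, r sin θ) = (-20.307795, -10.797846)
h = r sin θ − e = -10.797846 − 2 = -12.797846
sin φ = h / L = -12.797846 / 288 = -0.04443697
φ = arcsin(-0.04443697) = -2.546889°

-2.5469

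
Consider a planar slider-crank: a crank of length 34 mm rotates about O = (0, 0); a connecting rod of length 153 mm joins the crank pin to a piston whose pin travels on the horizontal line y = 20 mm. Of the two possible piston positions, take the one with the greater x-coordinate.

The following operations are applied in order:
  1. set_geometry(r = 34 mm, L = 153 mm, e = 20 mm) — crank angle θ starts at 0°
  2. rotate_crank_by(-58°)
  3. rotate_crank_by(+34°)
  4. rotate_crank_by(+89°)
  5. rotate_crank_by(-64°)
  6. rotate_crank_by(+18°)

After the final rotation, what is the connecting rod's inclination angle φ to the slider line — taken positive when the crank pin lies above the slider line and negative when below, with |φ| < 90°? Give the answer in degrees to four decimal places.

set_geometry: r = 34 mm, L = 153 mm, e = 20 mm; θ ← 0°
rotate_crank_by(-58°): θ ← 0° -58° = -58°
rotate_crank_by(+34°): θ ← -58° +34° = -24°
rotate_crank_by(+89°): θ ← -24° +89° = 65°
rotate_crank_by(-64°): θ ← 65° -64° = 1°
rotate_crank_by(+18°): θ ← 1° +18° = 19°
crank pin P = (r cos θ, r sin θ) = (32.147632, 11.069317)
h = r sin θ − e = 11.069317 − 20 = -8.930683
sin φ = h / L = -8.930683 / 153 = -0.05837048
φ = arcsin(-0.05837048) = -3.346284°

-3.3463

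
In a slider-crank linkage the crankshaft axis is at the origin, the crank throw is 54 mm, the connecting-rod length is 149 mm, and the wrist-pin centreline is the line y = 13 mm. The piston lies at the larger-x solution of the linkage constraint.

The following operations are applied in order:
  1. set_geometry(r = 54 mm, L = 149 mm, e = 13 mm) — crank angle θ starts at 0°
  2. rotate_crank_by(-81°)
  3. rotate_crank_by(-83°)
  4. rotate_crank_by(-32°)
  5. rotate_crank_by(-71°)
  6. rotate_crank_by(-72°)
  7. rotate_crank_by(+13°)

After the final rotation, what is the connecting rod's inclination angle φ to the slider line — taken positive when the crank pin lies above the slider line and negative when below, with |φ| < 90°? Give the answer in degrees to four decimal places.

set_geometry: r = 54 mm, L = 149 mm, e = 13 mm; θ ← 0°
rotate_crank_by(-81°): θ ← 0° -81° = -81°
rotate_crank_by(-83°): θ ← -81° -83° = -164°
rotate_crank_by(-32°): θ ← -164° -32° = -196°
rotate_crank_by(-71°): θ ← -196° -71° = -267°
rotate_crank_by(-72°): θ ← -267° -72° = -339°
rotate_crank_by(+13°): θ ← -339° +13° = -326°
crank pin P = (r cos θ, r sin θ) = (44.768029, 30.196417)
h = r sin θ − e = 30.196417 − 13 = 17.196417
sin φ = h / L = 17.196417 / 149 = 0.11541219
φ = arcsin(0.11541219) = 6.627400°

6.6274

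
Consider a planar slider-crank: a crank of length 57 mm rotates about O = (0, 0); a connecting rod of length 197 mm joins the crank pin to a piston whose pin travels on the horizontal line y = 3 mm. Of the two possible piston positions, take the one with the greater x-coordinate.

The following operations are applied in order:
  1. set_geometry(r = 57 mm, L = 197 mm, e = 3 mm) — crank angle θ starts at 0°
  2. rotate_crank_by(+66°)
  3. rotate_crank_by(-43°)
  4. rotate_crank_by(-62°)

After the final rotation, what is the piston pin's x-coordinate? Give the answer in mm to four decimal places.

237.4243

set_geometry: r = 57 mm, L = 197 mm, e = 3 mm; θ ← 0°
rotate_crank_by(+66°): θ ← 0° +66° = 66°
rotate_crank_by(-43°): θ ← 66° -43° = 23°
rotate_crank_by(-62°): θ ← 23° -62° = -39°
crank pin P = (r cos θ, r sin θ) = (44.297320, -35.871262)
h = r sin θ − e = -35.871262 − 3 = -38.871262
x = r cos θ + √(L² − h²) = 44.297320 + √(38809.0 − 1510.9750) = 44.297320 + 193.126966 = 237.424286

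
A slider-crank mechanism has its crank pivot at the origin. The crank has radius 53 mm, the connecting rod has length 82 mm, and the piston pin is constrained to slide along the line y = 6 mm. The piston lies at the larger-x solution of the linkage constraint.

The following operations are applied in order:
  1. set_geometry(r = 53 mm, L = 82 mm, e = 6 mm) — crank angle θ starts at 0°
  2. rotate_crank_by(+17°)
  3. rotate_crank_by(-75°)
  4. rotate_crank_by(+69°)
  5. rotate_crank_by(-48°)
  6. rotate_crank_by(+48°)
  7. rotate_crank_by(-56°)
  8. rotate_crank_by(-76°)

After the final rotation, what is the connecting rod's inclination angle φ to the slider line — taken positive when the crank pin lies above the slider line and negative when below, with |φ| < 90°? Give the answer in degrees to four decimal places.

-38.8434

set_geometry: r = 53 mm, L = 82 mm, e = 6 mm; θ ← 0°
rotate_crank_by(+17°): θ ← 0° +17° = 17°
rotate_crank_by(-75°): θ ← 17° -75° = -58°
rotate_crank_by(+69°): θ ← -58° +69° = 11°
rotate_crank_by(-48°): θ ← 11° -48° = -37°
rotate_crank_by(+48°): θ ← -37° +48° = 11°
rotate_crank_by(-56°): θ ← 11° -56° = -45°
rotate_crank_by(-76°): θ ← -45° -76° = -121°
crank pin P = (r cos θ, r sin θ) = (-27.297018, -45.429867)
h = r sin θ − e = -45.429867 − 6 = -51.429867
sin φ = h / L = -51.429867 / 82 = -0.62719350
φ = arcsin(-0.62719350) = -38.843366°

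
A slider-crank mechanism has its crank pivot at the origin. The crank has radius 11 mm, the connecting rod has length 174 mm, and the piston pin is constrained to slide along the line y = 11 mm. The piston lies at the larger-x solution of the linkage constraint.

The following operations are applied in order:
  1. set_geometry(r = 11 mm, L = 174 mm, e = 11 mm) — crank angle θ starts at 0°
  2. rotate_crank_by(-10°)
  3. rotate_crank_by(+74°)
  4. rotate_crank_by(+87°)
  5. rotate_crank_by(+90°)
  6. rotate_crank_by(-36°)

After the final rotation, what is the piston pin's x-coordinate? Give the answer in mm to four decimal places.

163.3255

set_geometry: r = 11 mm, L = 174 mm, e = 11 mm; θ ← 0°
rotate_crank_by(-10°): θ ← 0° -10° = -10°
rotate_crank_by(+74°): θ ← -10° +74° = 64°
rotate_crank_by(+87°): θ ← 64° +87° = 151°
rotate_crank_by(+90°): θ ← 151° +90° = 241°
rotate_crank_by(-36°): θ ← 241° -36° = 205°
crank pin P = (r cos θ, r sin θ) = (-9.969386, -4.648801)
h = r sin θ − e = -4.648801 − 11 = -15.648801
x = r cos θ + √(L² − h²) = -9.969386 + √(30276.0 − 244.8850) = -9.969386 + 173.294879 = 163.325493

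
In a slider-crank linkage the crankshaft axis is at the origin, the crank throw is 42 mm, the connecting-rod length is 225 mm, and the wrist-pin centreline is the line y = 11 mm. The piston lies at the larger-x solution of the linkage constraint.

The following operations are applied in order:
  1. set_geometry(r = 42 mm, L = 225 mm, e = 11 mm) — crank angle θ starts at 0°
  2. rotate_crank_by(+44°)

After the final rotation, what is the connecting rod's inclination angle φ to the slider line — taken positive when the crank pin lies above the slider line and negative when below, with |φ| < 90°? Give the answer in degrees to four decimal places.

set_geometry: r = 42 mm, L = 225 mm, e = 11 mm; θ ← 0°
rotate_crank_by(+44°): θ ← 0° +44° = 44°
crank pin P = (r cos θ, r sin θ) = (30.212272, 29.175652)
h = r sin θ − e = 29.175652 − 11 = 18.175652
sin φ = h / L = 18.175652 / 225 = 0.08078067
φ = arcsin(0.08078067) = 4.633440°

4.6334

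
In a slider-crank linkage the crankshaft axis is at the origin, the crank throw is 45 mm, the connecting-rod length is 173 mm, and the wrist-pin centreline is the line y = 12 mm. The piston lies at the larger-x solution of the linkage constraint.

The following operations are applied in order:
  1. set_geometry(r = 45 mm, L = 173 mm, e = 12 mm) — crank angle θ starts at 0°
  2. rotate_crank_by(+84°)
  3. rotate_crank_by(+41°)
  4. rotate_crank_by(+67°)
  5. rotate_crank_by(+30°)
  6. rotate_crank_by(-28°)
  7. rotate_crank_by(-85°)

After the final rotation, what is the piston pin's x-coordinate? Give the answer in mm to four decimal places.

set_geometry: r = 45 mm, L = 173 mm, e = 12 mm; θ ← 0°
rotate_crank_by(+84°): θ ← 0° +84° = 84°
rotate_crank_by(+41°): θ ← 84° +41° = 125°
rotate_crank_by(+67°): θ ← 125° +67° = 192°
rotate_crank_by(+30°): θ ← 192° +30° = 222°
rotate_crank_by(-28°): θ ← 222° -28° = 194°
rotate_crank_by(-85°): θ ← 194° -85° = 109°
crank pin P = (r cos θ, r sin θ) = (-14.650567, 42.548336)
h = r sin θ − e = 42.548336 − 12 = 30.548336
x = r cos θ + √(L² − h²) = -14.650567 + √(29929.0 − 933.2008) = -14.650567 + 170.281529 = 155.630962

155.6310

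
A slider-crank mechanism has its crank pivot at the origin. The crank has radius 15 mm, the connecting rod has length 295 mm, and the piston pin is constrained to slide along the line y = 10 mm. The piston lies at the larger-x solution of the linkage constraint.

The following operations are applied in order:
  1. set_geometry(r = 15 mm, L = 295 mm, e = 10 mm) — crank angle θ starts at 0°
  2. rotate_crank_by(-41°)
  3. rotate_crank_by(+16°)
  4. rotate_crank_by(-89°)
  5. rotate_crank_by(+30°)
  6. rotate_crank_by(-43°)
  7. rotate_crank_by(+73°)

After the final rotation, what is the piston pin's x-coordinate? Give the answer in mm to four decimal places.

302.9851

set_geometry: r = 15 mm, L = 295 mm, e = 10 mm; θ ← 0°
rotate_crank_by(-41°): θ ← 0° -41° = -41°
rotate_crank_by(+16°): θ ← -41° +16° = -25°
rotate_crank_by(-89°): θ ← -25° -89° = -114°
rotate_crank_by(+30°): θ ← -114° +30° = -84°
rotate_crank_by(-43°): θ ← -84° -43° = -127°
rotate_crank_by(+73°): θ ← -127° +73° = -54°
crank pin P = (r cos θ, r sin θ) = (8.816779, -12.135255)
h = r sin θ − e = -12.135255 − 10 = -22.135255
x = r cos θ + √(L² − h²) = 8.816779 + √(87025.0 − 489.9695) = 8.816779 + 294.168371 = 302.985150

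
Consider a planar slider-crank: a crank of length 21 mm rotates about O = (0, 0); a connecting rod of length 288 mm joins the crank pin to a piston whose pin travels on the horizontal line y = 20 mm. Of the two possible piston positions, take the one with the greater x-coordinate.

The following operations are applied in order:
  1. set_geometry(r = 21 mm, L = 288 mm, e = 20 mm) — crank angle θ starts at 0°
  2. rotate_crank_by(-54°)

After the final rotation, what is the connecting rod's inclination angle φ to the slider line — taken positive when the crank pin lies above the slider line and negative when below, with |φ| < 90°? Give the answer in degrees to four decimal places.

set_geometry: r = 21 mm, L = 288 mm, e = 20 mm; θ ← 0°
rotate_crank_by(-54°): θ ← 0° -54° = -54°
crank pin P = (r cos θ, r sin θ) = (12.343490, -16.989357)
h = r sin θ − e = -16.989357 − 20 = -36.989357
sin φ = h / L = -36.989357 / 288 = -0.12843527
φ = arcsin(-0.12843527) = -7.379182°

-7.3792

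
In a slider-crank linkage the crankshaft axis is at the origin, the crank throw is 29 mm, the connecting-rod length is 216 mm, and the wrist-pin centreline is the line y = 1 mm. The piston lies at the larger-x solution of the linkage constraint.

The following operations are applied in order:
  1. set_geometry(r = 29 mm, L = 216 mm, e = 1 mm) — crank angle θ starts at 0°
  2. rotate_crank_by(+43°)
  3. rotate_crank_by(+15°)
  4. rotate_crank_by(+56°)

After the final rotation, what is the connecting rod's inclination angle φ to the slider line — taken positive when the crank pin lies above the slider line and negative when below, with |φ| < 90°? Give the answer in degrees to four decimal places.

6.7780

set_geometry: r = 29 mm, L = 216 mm, e = 1 mm; θ ← 0°
rotate_crank_by(+43°): θ ← 0° +43° = 43°
rotate_crank_by(+15°): θ ← 43° +15° = 58°
rotate_crank_by(+56°): θ ← 58° +56° = 114°
crank pin P = (r cos θ, r sin θ) = (-11.795363, 26.492818)
h = r sin θ − e = 26.492818 − 1 = 25.492818
sin φ = h / L = 25.492818 / 216 = 0.11802231
φ = arcsin(0.11802231) = 6.777978°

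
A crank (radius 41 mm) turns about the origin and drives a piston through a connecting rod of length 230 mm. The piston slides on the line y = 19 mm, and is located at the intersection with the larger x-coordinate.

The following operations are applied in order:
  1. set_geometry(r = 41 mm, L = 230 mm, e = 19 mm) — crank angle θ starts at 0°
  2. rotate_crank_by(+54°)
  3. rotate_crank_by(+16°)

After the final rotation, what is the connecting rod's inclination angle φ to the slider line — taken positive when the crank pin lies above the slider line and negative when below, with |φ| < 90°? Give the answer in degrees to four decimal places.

set_geometry: r = 41 mm, L = 230 mm, e = 19 mm; θ ← 0°
rotate_crank_by(+54°): θ ← 0° +54° = 54°
rotate_crank_by(+16°): θ ← 54° +16° = 70°
crank pin P = (r cos θ, r sin θ) = (14.022826, 38.527397)
h = r sin θ − e = 38.527397 − 19 = 19.527397
sin φ = h / L = 19.527397 / 230 = 0.08490173
φ = arcsin(0.08490173) = 4.870374°

4.8704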